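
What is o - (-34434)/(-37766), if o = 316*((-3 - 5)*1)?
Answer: -47753441/18883 ≈ -2528.9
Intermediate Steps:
o = -2528 (o = 316*(-8*1) = 316*(-8) = -2528)
o - (-34434)/(-37766) = -2528 - (-34434)/(-37766) = -2528 - (-34434)*(-1)/37766 = -2528 - 1*17217/18883 = -2528 - 17217/18883 = -47753441/18883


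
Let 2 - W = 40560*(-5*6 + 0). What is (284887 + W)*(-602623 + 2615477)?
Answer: 3022680710406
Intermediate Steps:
W = 1216802 (W = 2 - 40560*(-5*6 + 0) = 2 - 40560*(-30 + 0) = 2 - 40560*(-30) = 2 - 1*(-1216800) = 2 + 1216800 = 1216802)
(284887 + W)*(-602623 + 2615477) = (284887 + 1216802)*(-602623 + 2615477) = 1501689*2012854 = 3022680710406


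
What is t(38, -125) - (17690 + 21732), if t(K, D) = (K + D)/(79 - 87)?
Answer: -315289/8 ≈ -39411.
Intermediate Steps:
t(K, D) = -D/8 - K/8 (t(K, D) = (D + K)/(-8) = (D + K)*(-⅛) = -D/8 - K/8)
t(38, -125) - (17690 + 21732) = (-⅛*(-125) - ⅛*38) - (17690 + 21732) = (125/8 - 19/4) - 1*39422 = 87/8 - 39422 = -315289/8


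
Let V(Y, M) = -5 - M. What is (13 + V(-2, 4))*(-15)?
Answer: -60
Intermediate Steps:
(13 + V(-2, 4))*(-15) = (13 + (-5 - 1*4))*(-15) = (13 + (-5 - 4))*(-15) = (13 - 9)*(-15) = 4*(-15) = -60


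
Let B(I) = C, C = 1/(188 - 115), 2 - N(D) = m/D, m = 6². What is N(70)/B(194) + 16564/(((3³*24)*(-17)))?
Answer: 10309249/96390 ≈ 106.95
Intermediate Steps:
m = 36
N(D) = 2 - 36/D
C = 1/73 ≈ 0.013699
B(I) = 1/73
N(70)/B(194) + 16564/(((3³*24)*(-17))) = (2 - 36/70)/(1/73) + 16564/(((3³*24)*(-17))) = (2 - 36*1/70)*73 + 16564/(((27*24)*(-17))) = (2 - 18/35)*73 + 16564/((648*(-17))) = (52/35)*73 + 16564/(-11016) = 3796/35 + 16564*(-1/11016) = 3796/35 - 4141/2754 = 10309249/96390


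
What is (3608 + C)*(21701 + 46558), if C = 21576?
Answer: 1719034656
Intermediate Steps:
(3608 + C)*(21701 + 46558) = (3608 + 21576)*(21701 + 46558) = 25184*68259 = 1719034656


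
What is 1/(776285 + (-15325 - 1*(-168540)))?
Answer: 1/929500 ≈ 1.0758e-6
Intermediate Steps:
1/(776285 + (-15325 - 1*(-168540))) = 1/(776285 + (-15325 + 168540)) = 1/(776285 + 153215) = 1/929500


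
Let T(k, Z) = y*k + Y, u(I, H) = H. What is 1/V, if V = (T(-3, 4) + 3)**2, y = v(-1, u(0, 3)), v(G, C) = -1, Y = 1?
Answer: 1/49 ≈ 0.020408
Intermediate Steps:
y = -1
T(k, Z) = 1 - k (T(k, Z) = -k + 1 = 1 - k)
V = 49 (V = ((1 - 1*(-3)) + 3)**2 = ((1 + 3) + 3)**2 = (4 + 3)**2 = 7**2 = 49)
1/V = 1/49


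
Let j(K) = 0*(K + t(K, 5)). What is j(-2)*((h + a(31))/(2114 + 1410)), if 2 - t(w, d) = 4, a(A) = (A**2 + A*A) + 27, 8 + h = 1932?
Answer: 0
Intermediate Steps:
h = 1924 (h = -8 + 1932 = 1924)
a(A) = 27 + 2*A**2 (a(A) = (A**2 + A**2) + 27 = 2*A**2 + 27 = 27 + 2*A**2)
t(w, d) = -2 (t(w, d) = 2 - 1*4 = 2 - 4 = -2)
j(K) = 0 (j(K) = 0*(K - 2) = 0*(-2 + K) = 0)
j(-2)*((h + a(31))/(2114 + 1410)) = 0*((1924 + (27 + 2*31**2))/(2114 + 1410)) = 0*((1924 + (27 + 2*961))/3524) = 0*((1924 + (27 + 1922))*(1/3524)) = 0*((1924 + 1949)*(1/3524)) = 0*(3873*(1/3524)) = 0*(3873/3524) = 0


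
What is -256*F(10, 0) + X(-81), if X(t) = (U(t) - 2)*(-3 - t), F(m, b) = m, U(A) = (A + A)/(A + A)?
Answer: -2638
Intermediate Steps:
U(A) = 1 (U(A) = (2*A)/((2*A)) = (2*A)*(1/(2*A)) = 1)
X(t) = 3 + t (X(t) = (1 - 2)*(-3 - t) = -(-3 - t) = 3 + t)
-256*F(10, 0) + X(-81) = -256*10 + (3 - 81) = -2560 - 78 = -2638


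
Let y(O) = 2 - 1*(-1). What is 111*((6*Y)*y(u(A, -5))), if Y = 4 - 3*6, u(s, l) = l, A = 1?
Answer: -27972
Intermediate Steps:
y(O) = 3 (y(O) = 2 + 1 = 3)
Y = -14 (Y = 4 - 18 = -14)
111*((6*Y)*y(u(A, -5))) = 111*((6*(-14))*3) = 111*(-84*3) = 111*(-252) = -27972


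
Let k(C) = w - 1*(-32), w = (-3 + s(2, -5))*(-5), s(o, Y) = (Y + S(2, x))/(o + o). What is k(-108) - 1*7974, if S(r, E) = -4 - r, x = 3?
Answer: -31653/4 ≈ -7913.3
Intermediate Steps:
s(o, Y) = (-6 + Y)/(2*o) (s(o, Y) = (Y + (-4 - 1*2))/(o + o) = (Y + (-4 - 2))/((2*o)) = (Y - 6)*(1/(2*o)) = (-6 + Y)*(1/(2*o)) = (-6 + Y)/(2*o))
w = 115/4 (w = (-3 + (½)*(-6 - 5)/2)*(-5) = (-3 + (½)*(½)*(-11))*(-5) = (-3 - 11/4)*(-5) = -23/4*(-5) = 115/4 ≈ 28.750)
k(C) = 243/4 (k(C) = 115/4 - 1*(-32) = 115/4 + 32 = 243/4)
k(-108) - 1*7974 = 243/4 - 1*7974 = 243/4 - 7974 = -31653/4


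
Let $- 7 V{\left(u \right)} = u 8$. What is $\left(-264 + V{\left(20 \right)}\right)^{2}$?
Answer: $\frac{4032064}{49} \approx 82287.0$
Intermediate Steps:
$V{\left(u \right)} = - \frac{8 u}{7}$ ($V{\left(u \right)} = - \frac{u 8}{7} = - \frac{8 u}{7}$)
$\left(-264 + V{\left(20 \right)}\right)^{2} = \left(-264 - \frac{160}{7}\right)^{2} = \left(- \frac{2008}{7}\right)^{2} = \frac{4032064}{49}$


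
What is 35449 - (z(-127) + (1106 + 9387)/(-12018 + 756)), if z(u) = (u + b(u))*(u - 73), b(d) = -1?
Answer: 110929931/11262 ≈ 9849.9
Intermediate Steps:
z(u) = (-1 + u)*(-73 + u) (z(u) = (u - 1)*(u - 73) = (-1 + u)*(-73 + u))
35449 - (z(-127) + (1106 + 9387)/(-12018 + 756)) = 35449 - ((73 + (-127)² - 74*(-127)) + (1106 + 9387)/(-12018 + 756)) = 35449 - ((73 + 16129 + 9398) + 10493/(-11262)) = 35449 - (25600 + 10493*(-1/11262)) = 35449 - (25600 - 10493/11262) = 35449 - 1*288296707/11262 = 35449 - 288296707/11262 = 110929931/11262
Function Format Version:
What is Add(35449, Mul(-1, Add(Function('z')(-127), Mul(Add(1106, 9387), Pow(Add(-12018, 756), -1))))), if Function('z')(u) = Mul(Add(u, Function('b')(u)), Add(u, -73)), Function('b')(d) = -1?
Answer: Rational(110929931, 11262) ≈ 9849.9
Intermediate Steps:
Function('z')(u) = Mul(Add(-1, u), Add(-73, u)) (Function('z')(u) = Mul(Add(u, -1), Add(u, -73)) = Mul(Add(-1, u), Add(-73, u)))
Add(35449, Mul(-1, Add(Function('z')(-127), Mul(Add(1106, 9387), Pow(Add(-12018, 756), -1))))) = Add(35449, Mul(-1, Add(Add(73, Pow(-127, 2), Mul(-74, -127)), Mul(Add(1106, 9387), Pow(Add(-12018, 756), -1))))) = Add(35449, Mul(-1, Add(Add(73, 16129, 9398), Mul(10493, Pow(-11262, -1))))) = Add(35449, Mul(-1, Add(25600, Mul(10493, Rational(-1, 11262))))) = Add(35449, Mul(-1, Add(25600, Rational(-10493, 11262)))) = Add(35449, Mul(-1, Rational(288296707, 11262))) = Add(35449, Rational(-288296707, 11262)) = Rational(110929931, 11262)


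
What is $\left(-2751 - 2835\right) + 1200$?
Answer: $-4386$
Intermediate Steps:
$\left(-2751 - 2835\right) + 1200 = -5586 + 1200 = -4386$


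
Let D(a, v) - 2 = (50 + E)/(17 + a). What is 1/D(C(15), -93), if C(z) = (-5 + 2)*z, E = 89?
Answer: -28/83 ≈ -0.33735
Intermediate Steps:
C(z) = -3*z
D(a, v) = 2 + 139/(17 + a) (D(a, v) = 2 + (50 + 89)/(17 + a) = 2 + 139/(17 + a))
1/D(C(15), -93) = 1/((173 + 2*(-3*15))/(17 - 3*15)) = 1/((173 + 2*(-45))/(17 - 45)) = 1/((173 - 90)/(-28)) = 1/(-1/28*83) = 1/(-83/28) = -28/83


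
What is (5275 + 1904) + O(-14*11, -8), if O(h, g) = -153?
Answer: 7026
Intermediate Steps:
(5275 + 1904) + O(-14*11, -8) = (5275 + 1904) - 153 = 7179 - 153 = 7026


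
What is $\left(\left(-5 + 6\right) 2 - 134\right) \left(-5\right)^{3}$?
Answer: $16500$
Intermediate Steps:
$\left(\left(-5 + 6\right) 2 - 134\right) \left(-5\right)^{3} = \left(1 \cdot 2 - 134\right) \left(-125\right) = \left(2 - 134\right) \left(-125\right) = \left(-132\right) \left(-125\right) = 16500$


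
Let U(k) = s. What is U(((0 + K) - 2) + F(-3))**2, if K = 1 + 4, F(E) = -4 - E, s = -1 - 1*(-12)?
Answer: 121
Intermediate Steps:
s = 11 (s = -1 + 12 = 11)
K = 5
U(k) = 11
U(((0 + K) - 2) + F(-3))**2 = 11**2 = 121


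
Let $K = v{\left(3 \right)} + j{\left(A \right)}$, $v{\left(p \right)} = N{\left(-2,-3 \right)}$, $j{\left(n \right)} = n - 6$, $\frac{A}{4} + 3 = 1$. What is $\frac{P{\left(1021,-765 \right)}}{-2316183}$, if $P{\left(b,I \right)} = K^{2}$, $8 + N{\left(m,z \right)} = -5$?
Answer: $- \frac{243}{772061} \approx -0.00031474$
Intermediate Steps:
$N{\left(m,z \right)} = -13$ ($N{\left(m,z \right)} = -8 - 5 = -13$)
$A = -8$ ($A = -12 + 4 \cdot 1 = -12 + 4 = -8$)
$j{\left(n \right)} = -6 + n$ ($j{\left(n \right)} = n - 6 = -6 + n$)
$v{\left(p \right)} = -13$
$K = -27$ ($K = -13 - 14 = -27$)
$P{\left(b,I \right)} = 729$ ($P{\left(b,I \right)} = \left(-27\right)^{2} = 729$)
$\frac{P{\left(1021,-765 \right)}}{-2316183} = \frac{729}{-2316183} = 729 \left(- \frac{1}{2316183}\right) = - \frac{243}{772061}$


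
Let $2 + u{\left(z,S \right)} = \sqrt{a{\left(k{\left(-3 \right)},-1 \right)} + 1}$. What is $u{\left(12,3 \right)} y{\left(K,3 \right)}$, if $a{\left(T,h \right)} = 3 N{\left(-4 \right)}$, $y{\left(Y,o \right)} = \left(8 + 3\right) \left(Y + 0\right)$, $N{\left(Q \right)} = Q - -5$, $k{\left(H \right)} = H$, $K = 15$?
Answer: $0$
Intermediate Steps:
$N{\left(Q \right)} = 5 + Q$ ($N{\left(Q \right)} = Q + 5 = 5 + Q$)
$y{\left(Y,o \right)} = 11 Y$
$a{\left(T,h \right)} = 3$ ($a{\left(T,h \right)} = 3 \left(5 - 4\right) = 3 \cdot 1 = 3$)
$u{\left(z,S \right)} = 0$ ($u{\left(z,S \right)} = -2 + \sqrt{3 + 1} = -2 + \sqrt{4} = -2 + 2 = 0$)
$u{\left(12,3 \right)} y{\left(K,3 \right)} = 0 \cdot 11 \cdot 15 = 0 \cdot 165 = 0$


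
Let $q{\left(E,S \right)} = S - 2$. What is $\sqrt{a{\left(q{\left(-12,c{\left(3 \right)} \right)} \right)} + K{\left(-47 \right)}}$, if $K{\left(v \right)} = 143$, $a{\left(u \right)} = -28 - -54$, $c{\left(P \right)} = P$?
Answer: $13$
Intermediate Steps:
$q{\left(E,S \right)} = -2 + S$
$a{\left(u \right)} = 26$ ($a{\left(u \right)} = -28 + 54 = 26$)
$\sqrt{a{\left(q{\left(-12,c{\left(3 \right)} \right)} \right)} + K{\left(-47 \right)}} = \sqrt{26 + 143} = \sqrt{169} = 13$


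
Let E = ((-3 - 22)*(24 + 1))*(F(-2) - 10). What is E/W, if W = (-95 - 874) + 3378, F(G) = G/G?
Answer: 1875/803 ≈ 2.3350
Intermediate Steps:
F(G) = 1
E = 5625 (E = ((-3 - 22)*(24 + 1))*(1 - 10) = -25*25*(-9) = -625*(-9) = 5625)
W = 2409 (W = -969 + 3378 = 2409)
E/W = 5625/2409 = 5625*(1/2409) = 1875/803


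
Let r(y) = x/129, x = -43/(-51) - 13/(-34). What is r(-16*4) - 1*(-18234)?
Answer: 239923097/13158 ≈ 18234.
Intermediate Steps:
x = 125/102 (x = -43*(-1/51) - 13*(-1/34) = 43/51 + 13/34 = 125/102 ≈ 1.2255)
r(y) = 125/13158 (r(y) = (125/102)/129 = (125/102)*(1/129) = 125/13158)
r(-16*4) - 1*(-18234) = 125/13158 - 1*(-18234) = 125/13158 + 18234 = 239923097/13158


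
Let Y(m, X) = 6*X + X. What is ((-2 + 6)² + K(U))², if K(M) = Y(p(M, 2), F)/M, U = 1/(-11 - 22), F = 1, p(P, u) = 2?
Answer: 46225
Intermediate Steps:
Y(m, X) = 7*X
U = -1/33 (U = 1/(-33) = -1/33 ≈ -0.030303)
K(M) = 7/M (K(M) = (7*1)/M = 7/M)
((-2 + 6)² + K(U))² = ((-2 + 6)² + 7/(-1/33))² = (4² + 7*(-33))² = (16 - 231)² = (-215)² = 46225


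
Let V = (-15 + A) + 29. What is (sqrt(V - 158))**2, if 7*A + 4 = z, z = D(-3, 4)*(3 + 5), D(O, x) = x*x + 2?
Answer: -124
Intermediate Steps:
D(O, x) = 2 + x**2 (D(O, x) = x**2 + 2 = 2 + x**2)
z = 144 (z = (2 + 4**2)*(3 + 5) = (2 + 16)*8 = 18*8 = 144)
A = 20 (A = -4/7 + (1/7)*144 = -4/7 + 144/7 = 20)
V = 34 (V = (-15 + 20) + 29 = 5 + 29 = 34)
(sqrt(V - 158))**2 = (sqrt(34 - 158))**2 = (sqrt(-124))**2 = (2*I*sqrt(31))**2 = -124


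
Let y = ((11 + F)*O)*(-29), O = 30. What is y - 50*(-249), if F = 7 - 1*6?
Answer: 2010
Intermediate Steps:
F = 1 (F = 7 - 6 = 1)
y = -10440 (y = ((11 + 1)*30)*(-29) = (12*30)*(-29) = 360*(-29) = -10440)
y - 50*(-249) = -10440 - 50*(-249) = -10440 + 12450 = 2010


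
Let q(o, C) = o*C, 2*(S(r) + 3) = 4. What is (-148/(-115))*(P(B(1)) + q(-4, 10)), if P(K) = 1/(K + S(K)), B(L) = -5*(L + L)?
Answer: -65268/1265 ≈ -51.595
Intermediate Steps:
S(r) = -1 (S(r) = -3 + (½)*4 = -3 + 2 = -1)
q(o, C) = C*o
B(L) = -10*L
P(K) = 1/(-1 + K) (P(K) = 1/(K - 1) = 1/(-1 + K))
(-148/(-115))*(P(B(1)) + q(-4, 10)) = (-148/(-115))*(1/(-1 - 10*1) + 10*(-4)) = (-148*(-1/115))*(1/(-1 - 10) - 40) = 148*(1/(-11) - 40)/115 = 148*(-1/11 - 40)/115 = (148/115)*(-441/11) = -65268/1265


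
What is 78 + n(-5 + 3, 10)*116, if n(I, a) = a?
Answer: 1238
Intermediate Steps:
78 + n(-5 + 3, 10)*116 = 78 + 10*116 = 78 + 1160 = 1238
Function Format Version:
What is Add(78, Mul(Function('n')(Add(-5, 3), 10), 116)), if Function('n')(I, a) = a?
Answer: 1238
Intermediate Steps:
Add(78, Mul(Function('n')(Add(-5, 3), 10), 116)) = Add(78, Mul(10, 116)) = Add(78, 1160) = 1238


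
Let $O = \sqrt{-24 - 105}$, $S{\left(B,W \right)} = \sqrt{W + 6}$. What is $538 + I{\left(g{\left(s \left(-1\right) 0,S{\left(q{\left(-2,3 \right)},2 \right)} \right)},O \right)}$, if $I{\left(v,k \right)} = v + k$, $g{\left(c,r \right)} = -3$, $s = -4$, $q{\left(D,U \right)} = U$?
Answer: $535 + i \sqrt{129} \approx 535.0 + 11.358 i$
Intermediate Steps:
$S{\left(B,W \right)} = \sqrt{6 + W}$
$O = i \sqrt{129}$ ($O = \sqrt{-129} = i \sqrt{129} \approx 11.358 i$)
$I{\left(v,k \right)} = k + v$
$538 + I{\left(g{\left(s \left(-1\right) 0,S{\left(q{\left(-2,3 \right)},2 \right)} \right)},O \right)} = 538 - \left(3 - i \sqrt{129}\right) = 535 + i \sqrt{129}$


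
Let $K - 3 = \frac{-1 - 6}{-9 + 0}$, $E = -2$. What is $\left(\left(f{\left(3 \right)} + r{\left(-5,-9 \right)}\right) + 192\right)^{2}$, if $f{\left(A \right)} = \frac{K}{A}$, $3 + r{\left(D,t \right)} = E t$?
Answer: $\frac{31618129}{729} \approx 43372.0$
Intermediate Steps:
$r{\left(D,t \right)} = -3 - 2 t$
$K = \frac{34}{9}$ ($K = 3 + \frac{-1 - 6}{-9 + 0} = 3 - \frac{7}{-9} = 3 - - \frac{7}{9} = 3 + \frac{7}{9} = \frac{34}{9} \approx 3.7778$)
$f{\left(A \right)} = \frac{34}{9 A}$
$\left(\left(f{\left(3 \right)} + r{\left(-5,-9 \right)}\right) + 192\right)^{2} = \left(\left(\frac{34}{9 \cdot 3} - -15\right) + 192\right)^{2} = \left(\left(\frac{34}{9} \cdot \frac{1}{3} + \left(-3 + 18\right)\right) + 192\right)^{2} = \left(\left(\frac{34}{27} + 15\right) + 192\right)^{2} = \left(\frac{439}{27} + 192\right)^{2} = \left(\frac{5623}{27}\right)^{2} = \frac{31618129}{729}$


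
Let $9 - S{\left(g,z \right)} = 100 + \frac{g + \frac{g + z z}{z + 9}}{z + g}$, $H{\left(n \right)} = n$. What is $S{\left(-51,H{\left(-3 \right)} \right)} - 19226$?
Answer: $- \frac{521588}{27} \approx -19318.0$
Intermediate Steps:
$S{\left(g,z \right)} = -91 - \frac{g + \frac{g + z^{2}}{9 + z}}{g + z}$ ($S{\left(g,z \right)} = 9 - \left(100 + \frac{g + \frac{g + z z}{z + 9}}{z + g}\right) = 9 - \left(100 + \frac{g + \frac{g + z^{2}}{9 + z}}{g + z}\right) = -91 - \frac{g + \frac{g + z^{2}}{9 + z}}{g + z}$)
$S{\left(-51,H{\left(-3 \right)} \right)} - 19226 = \frac{\left(-829\right) \left(-51\right) - -2457 - 92 \left(-3\right)^{2} - \left(-4692\right) \left(-3\right)}{\left(-3\right)^{2} + 9 \left(-51\right) + 9 \left(-3\right) - -153} - 19226 = \frac{42279 + 2457 - 828 - 14076}{9 - 459 - 27 + 153} - 19226 = \frac{42279 + 2457 - 828 - 14076}{-324} - 19226 = \left(- \frac{1}{324}\right) 29832 - 19226 = - \frac{2486}{27} - 19226 = - \frac{521588}{27}$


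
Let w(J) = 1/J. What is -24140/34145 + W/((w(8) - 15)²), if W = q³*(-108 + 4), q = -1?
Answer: -22915484/96705469 ≈ -0.23696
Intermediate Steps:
W = 104 (W = (-1)³*(-108 + 4) = -1*(-104) = 104)
-24140/34145 + W/((w(8) - 15)²) = -24140/34145 + 104/((1/8 - 15)²) = -24140*1/34145 + 104/((⅛ - 15)²) = -4828/6829 + 104/((-119/8)²) = -4828/6829 + 104/(14161/64) = -4828/6829 + 104*(64/14161) = -4828/6829 + 6656/14161 = -22915484/96705469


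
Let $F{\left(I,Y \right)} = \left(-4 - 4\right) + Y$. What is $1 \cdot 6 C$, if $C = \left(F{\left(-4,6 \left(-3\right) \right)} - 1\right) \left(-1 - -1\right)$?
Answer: $0$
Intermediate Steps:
$F{\left(I,Y \right)} = -8 + Y$
$C = 0$ ($C = \left(\left(-8 + 6 \left(-3\right)\right) - 1\right) \left(-1 - -1\right) = \left(\left(-8 - 18\right) - 1\right) \left(-1 + 1\right) = \left(-26 - 1\right) 0 = \left(-27\right) 0 = 0$)
$1 \cdot 6 C = 1 \cdot 6 \cdot 0 = 6 \cdot 0 = 0$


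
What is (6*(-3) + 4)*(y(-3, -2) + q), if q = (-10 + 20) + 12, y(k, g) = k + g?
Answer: -238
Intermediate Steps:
y(k, g) = g + k
q = 22 (q = 10 + 12 = 22)
(6*(-3) + 4)*(y(-3, -2) + q) = (6*(-3) + 4)*((-2 - 3) + 22) = (-18 + 4)*(-5 + 22) = -14*17 = -238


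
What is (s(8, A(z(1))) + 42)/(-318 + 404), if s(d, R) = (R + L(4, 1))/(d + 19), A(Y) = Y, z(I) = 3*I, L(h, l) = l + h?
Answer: 571/1161 ≈ 0.49182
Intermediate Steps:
L(h, l) = h + l
s(d, R) = (5 + R)/(19 + d) (s(d, R) = (R + (4 + 1))/(d + 19) = (R + 5)/(19 + d) = (5 + R)/(19 + d))
(s(8, A(z(1))) + 42)/(-318 + 404) = ((5 + 3*1)/(19 + 8) + 42)/(-318 + 404) = ((5 + 3)/27 + 42)/86 = ((1/27)*8 + 42)*(1/86) = (8/27 + 42)*(1/86) = (1142/27)*(1/86) = 571/1161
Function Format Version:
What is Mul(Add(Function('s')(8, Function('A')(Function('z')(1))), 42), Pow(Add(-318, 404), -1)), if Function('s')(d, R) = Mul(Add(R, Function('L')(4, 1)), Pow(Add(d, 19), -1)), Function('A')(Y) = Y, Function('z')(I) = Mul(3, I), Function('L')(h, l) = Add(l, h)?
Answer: Rational(571, 1161) ≈ 0.49182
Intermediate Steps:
Function('L')(h, l) = Add(h, l)
Function('s')(d, R) = Mul(Pow(Add(19, d), -1), Add(5, R)) (Function('s')(d, R) = Mul(Add(R, Add(4, 1)), Pow(Add(d, 19), -1)) = Mul(Add(R, 5), Pow(Add(19, d), -1)) = Mul(Add(5, R), Pow(Add(19, d), -1)) = Mul(Pow(Add(19, d), -1), Add(5, R)))
Mul(Add(Function('s')(8, Function('A')(Function('z')(1))), 42), Pow(Add(-318, 404), -1)) = Mul(Add(Mul(Pow(Add(19, 8), -1), Add(5, Mul(3, 1))), 42), Pow(Add(-318, 404), -1)) = Mul(Add(Mul(Pow(27, -1), Add(5, 3)), 42), Pow(86, -1)) = Mul(Add(Mul(Rational(1, 27), 8), 42), Rational(1, 86)) = Mul(Add(Rational(8, 27), 42), Rational(1, 86)) = Mul(Rational(1142, 27), Rational(1, 86)) = Rational(571, 1161)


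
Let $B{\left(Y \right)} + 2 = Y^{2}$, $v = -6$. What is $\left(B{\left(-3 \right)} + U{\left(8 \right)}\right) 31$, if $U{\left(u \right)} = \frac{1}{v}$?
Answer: $\frac{1271}{6} \approx 211.83$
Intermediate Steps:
$U{\left(u \right)} = - \frac{1}{6}$ ($U{\left(u \right)} = \frac{1}{-6} = - \frac{1}{6}$)
$B{\left(Y \right)} = -2 + Y^{2}$
$\left(B{\left(-3 \right)} + U{\left(8 \right)}\right) 31 = \left(\left(-2 + \left(-3\right)^{2}\right) - \frac{1}{6}\right) 31 = \left(\left(-2 + 9\right) - \frac{1}{6}\right) 31 = \left(7 - \frac{1}{6}\right) 31 = \frac{41}{6} \cdot 31 = \frac{1271}{6}$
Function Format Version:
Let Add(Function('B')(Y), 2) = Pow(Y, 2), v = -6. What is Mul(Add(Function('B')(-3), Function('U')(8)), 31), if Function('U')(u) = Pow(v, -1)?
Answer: Rational(1271, 6) ≈ 211.83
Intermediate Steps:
Function('U')(u) = Rational(-1, 6) (Function('U')(u) = Pow(-6, -1) = Rational(-1, 6))
Function('B')(Y) = Add(-2, Pow(Y, 2))
Mul(Add(Function('B')(-3), Function('U')(8)), 31) = Mul(Add(Add(-2, Pow(-3, 2)), Rational(-1, 6)), 31) = Mul(Add(Add(-2, 9), Rational(-1, 6)), 31) = Mul(Add(7, Rational(-1, 6)), 31) = Mul(Rational(41, 6), 31) = Rational(1271, 6)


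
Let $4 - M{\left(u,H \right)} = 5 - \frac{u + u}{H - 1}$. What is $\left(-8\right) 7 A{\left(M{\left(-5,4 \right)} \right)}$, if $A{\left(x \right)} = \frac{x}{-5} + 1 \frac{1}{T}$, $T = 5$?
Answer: $- \frac{896}{15} \approx -59.733$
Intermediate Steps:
$M{\left(u,H \right)} = -1 + \frac{2 u}{-1 + H}$ ($M{\left(u,H \right)} = 4 - \left(5 - \frac{u + u}{H - 1}\right) = 4 - \left(5 - \frac{2 u}{-1 + H}\right) = 4 + \left(-5 + \frac{2 u}{-1 + H}\right) = -1 + \frac{2 u}{-1 + H}$)
$A{\left(x \right)} = \frac{1}{5} - \frac{x}{5}$ ($A{\left(x \right)} = \frac{x}{-5} + 1 \cdot \frac{1}{5} = x \left(- \frac{1}{5}\right) + 1 \cdot \frac{1}{5} = - \frac{x}{5} + \frac{1}{5} = \frac{1}{5} - \frac{x}{5}$)
$\left(-8\right) 7 A{\left(M{\left(-5,4 \right)} \right)} = \left(-8\right) 7 \left(\frac{1}{5} - \frac{\frac{1}{-1 + 4} \left(1 - 4 + 2 \left(-5\right)\right)}{5}\right) = - 56 \left(\frac{1}{5} - \frac{\frac{1}{3} \left(1 - 4 - 10\right)}{5}\right) = - 56 \left(\frac{1}{5} - \frac{\frac{1}{3} \left(-13\right)}{5}\right) = - 56 \left(\frac{1}{5} - - \frac{13}{15}\right) = - 56 \left(\frac{1}{5} + \frac{13}{15}\right) = \left(-56\right) \frac{16}{15} = - \frac{896}{15}$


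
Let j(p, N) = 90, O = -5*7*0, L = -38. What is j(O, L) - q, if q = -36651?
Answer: 36741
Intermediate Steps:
O = 0 (O = -35*0 = 0)
j(O, L) - q = 90 - 1*(-36651) = 90 + 36651 = 36741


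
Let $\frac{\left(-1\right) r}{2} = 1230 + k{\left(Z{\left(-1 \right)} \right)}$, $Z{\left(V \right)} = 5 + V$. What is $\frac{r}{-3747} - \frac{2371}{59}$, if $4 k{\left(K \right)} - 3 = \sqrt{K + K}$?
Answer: $- \frac{5825939}{147382} + \frac{\sqrt{2}}{3747} \approx -39.529$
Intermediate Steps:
$k{\left(K \right)} = \frac{3}{4} + \frac{\sqrt{2} \sqrt{K}}{4}$ ($k{\left(K \right)} = \frac{3}{4} + \frac{\sqrt{K + K}}{4} = \frac{3}{4} + \frac{\sqrt{2 K}}{4} = \frac{3}{4} + \frac{\sqrt{2} \sqrt{K}}{4}$)
$r = - \frac{4923}{2} - \sqrt{2}$ ($r = - 2 \left(1230 + \left(\frac{3}{4} + \frac{\sqrt{2} \sqrt{5 - 1}}{4}\right)\right) = - 2 \left(1230 + \left(\frac{3}{4} + \frac{\sqrt{2} \sqrt{4}}{4}\right)\right) = - 2 \left(1230 + \left(\frac{3}{4} + \frac{1}{4} \sqrt{2} \cdot 2\right)\right) = - 2 \left(1230 + \left(\frac{3}{4} + \frac{\sqrt{2}}{2}\right)\right) = - 2 \left(\frac{4923}{4} + \frac{\sqrt{2}}{2}\right) = - \frac{4923}{2} - \sqrt{2} \approx -2462.9$)
$\frac{r}{-3747} - \frac{2371}{59} = \frac{- \frac{4923}{2} - \sqrt{2}}{-3747} - \frac{2371}{59} = \left(- \frac{4923}{2} - \sqrt{2}\right) \left(- \frac{1}{3747}\right) - \frac{2371}{59} = \left(\frac{1641}{2498} + \frac{\sqrt{2}}{3747}\right) - \frac{2371}{59} = - \frac{5825939}{147382} + \frac{\sqrt{2}}{3747}$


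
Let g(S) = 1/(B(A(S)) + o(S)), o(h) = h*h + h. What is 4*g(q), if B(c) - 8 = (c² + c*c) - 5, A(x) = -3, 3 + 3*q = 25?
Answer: 36/739 ≈ 0.048714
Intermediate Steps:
q = 22/3 (q = -1 + (⅓)*25 = -1 + 25/3 = 22/3 ≈ 7.3333)
o(h) = h + h² (o(h) = h² + h = h + h²)
B(c) = 3 + 2*c² (B(c) = 8 + ((c² + c*c) - 5) = 8 + ((c² + c²) - 5) = 8 + (2*c² - 5) = 8 + (-5 + 2*c²) = 3 + 2*c²)
g(S) = 1/(21 + S*(1 + S)) (g(S) = 1/((3 + 2*(-3)²) + S*(1 + S)) = 1/((3 + 2*9) + S*(1 + S)) = 1/((3 + 18) + S*(1 + S)) = 1/(21 + S*(1 + S)))
4*g(q) = 4/(21 + 22*(1 + 22/3)/3) = 4/(21 + (22/3)*(25/3)) = 4/(21 + 550/9) = 4/(739/9) = 4*(9/739) = 36/739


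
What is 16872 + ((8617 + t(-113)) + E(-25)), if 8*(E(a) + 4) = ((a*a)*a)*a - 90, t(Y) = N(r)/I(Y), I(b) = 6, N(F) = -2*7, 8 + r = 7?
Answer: 1783189/24 ≈ 74300.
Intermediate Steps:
r = -1 (r = -8 + 7 = -1)
N(F) = -14
t(Y) = -7/3 (t(Y) = -14/6 = -14*1/6 = -7/3)
E(a) = -61/4 + a**4/8 (E(a) = -4 + (((a*a)*a)*a - 90)/8 = -4 + ((a**2*a)*a - 90)/8 = -4 + (a**3*a - 90)/8 = -4 + (a**4 - 90)/8 = -4 + (-90 + a**4)/8 = -4 + (-45/4 + a**4/8) = -61/4 + a**4/8)
16872 + ((8617 + t(-113)) + E(-25)) = 16872 + ((8617 - 7/3) + (-61/4 + (1/8)*(-25)**4)) = 16872 + (25844/3 + (-61/4 + (1/8)*390625)) = 16872 + (25844/3 + (-61/4 + 390625/8)) = 16872 + (25844/3 + 390503/8) = 16872 + 1378261/24 = 1783189/24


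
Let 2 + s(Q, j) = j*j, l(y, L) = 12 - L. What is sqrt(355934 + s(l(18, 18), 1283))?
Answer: sqrt(2002021) ≈ 1414.9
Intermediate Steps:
s(Q, j) = -2 + j**2 (s(Q, j) = -2 + j*j = -2 + j**2)
sqrt(355934 + s(l(18, 18), 1283)) = sqrt(355934 + (-2 + 1283**2)) = sqrt(355934 + (-2 + 1646089)) = sqrt(355934 + 1646087) = sqrt(2002021)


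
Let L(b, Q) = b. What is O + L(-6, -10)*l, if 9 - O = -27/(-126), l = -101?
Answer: 8607/14 ≈ 614.79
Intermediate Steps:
O = 123/14 (O = 9 - (-27)/(-126) = 9 - (-27)*(-1)/126 = 9 - 1*3/14 = 9 - 3/14 = 123/14 ≈ 8.7857)
O + L(-6, -10)*l = 123/14 - 6*(-101) = 123/14 + 606 = 8607/14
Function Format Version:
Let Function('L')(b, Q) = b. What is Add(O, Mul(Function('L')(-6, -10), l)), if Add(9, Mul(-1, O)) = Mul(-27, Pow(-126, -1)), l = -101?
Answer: Rational(8607, 14) ≈ 614.79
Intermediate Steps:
O = Rational(123, 14) (O = Add(9, Mul(-1, Mul(-27, Pow(-126, -1)))) = Add(9, Mul(-1, Mul(-27, Rational(-1, 126)))) = Add(9, Mul(-1, Rational(3, 14))) = Add(9, Rational(-3, 14)) = Rational(123, 14) ≈ 8.7857)
Add(O, Mul(Function('L')(-6, -10), l)) = Add(Rational(123, 14), Mul(-6, -101)) = Add(Rational(123, 14), 606) = Rational(8607, 14)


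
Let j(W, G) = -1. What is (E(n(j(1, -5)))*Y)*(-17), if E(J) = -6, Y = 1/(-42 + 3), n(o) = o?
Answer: -34/13 ≈ -2.6154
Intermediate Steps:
Y = -1/39 (Y = 1/(-39) = -1/39 ≈ -0.025641)
(E(n(j(1, -5)))*Y)*(-17) = -6*(-1/39)*(-17) = (2/13)*(-17) = -34/13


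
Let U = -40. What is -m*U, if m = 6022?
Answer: 240880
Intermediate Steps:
-m*U = -6022*(-40) = -1*(-240880) = 240880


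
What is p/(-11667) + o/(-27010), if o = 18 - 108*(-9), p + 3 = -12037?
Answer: 31365007/31512567 ≈ 0.99532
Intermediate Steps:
p = -12040 (p = -3 - 12037 = -12040)
o = 990 (o = 18 + 972 = 990)
p/(-11667) + o/(-27010) = -12040/(-11667) + 990/(-27010) = -12040*(-1/11667) + 990*(-1/27010) = 12040/11667 - 99/2701 = 31365007/31512567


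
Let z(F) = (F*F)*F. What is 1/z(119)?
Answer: 1/1685159 ≈ 5.9342e-7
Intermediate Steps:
z(F) = F³ (z(F) = F²*F = F³)
1/z(119) = 1/(119³) = 1/1685159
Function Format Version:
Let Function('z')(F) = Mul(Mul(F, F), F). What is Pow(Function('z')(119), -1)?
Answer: Rational(1, 1685159) ≈ 5.9342e-7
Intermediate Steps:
Function('z')(F) = Pow(F, 3) (Function('z')(F) = Mul(Pow(F, 2), F) = Pow(F, 3))
Pow(Function('z')(119), -1) = Pow(Pow(119, 3), -1) = Pow(1685159, -1) = Rational(1, 1685159)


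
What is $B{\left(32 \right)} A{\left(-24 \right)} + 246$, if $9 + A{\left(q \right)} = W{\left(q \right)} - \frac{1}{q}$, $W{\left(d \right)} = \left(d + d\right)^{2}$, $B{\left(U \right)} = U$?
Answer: $\frac{221062}{3} \approx 73687.0$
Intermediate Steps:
$W{\left(d \right)} = 4 d^{2}$ ($W{\left(d \right)} = \left(2 d\right)^{2} = 4 d^{2}$)
$A{\left(q \right)} = -9 - \frac{1}{q} + 4 q^{2}$ ($A{\left(q \right)} = -9 + \left(4 q^{2} - \frac{1}{q}\right) = -9 + \left(- \frac{1}{q} + 4 q^{2}\right) = -9 - \frac{1}{q} + 4 q^{2}$)
$B{\left(32 \right)} A{\left(-24 \right)} + 246 = 32 \left(-9 - \frac{1}{-24} + 4 \left(-24\right)^{2}\right) + 246 = 32 \left(-9 - - \frac{1}{24} + 4 \cdot 576\right) + 246 = 32 \left(-9 + \frac{1}{24} + 2304\right) + 246 = 32 \cdot \frac{55081}{24} + 246 = \frac{220324}{3} + 246 = \frac{221062}{3}$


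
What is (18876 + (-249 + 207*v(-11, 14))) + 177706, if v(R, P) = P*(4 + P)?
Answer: 248497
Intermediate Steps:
(18876 + (-249 + 207*v(-11, 14))) + 177706 = (18876 + (-249 + 207*(14*(4 + 14)))) + 177706 = (18876 + (-249 + 207*(14*18))) + 177706 = (18876 + (-249 + 207*252)) + 177706 = (18876 + (-249 + 52164)) + 177706 = (18876 + 51915) + 177706 = 70791 + 177706 = 248497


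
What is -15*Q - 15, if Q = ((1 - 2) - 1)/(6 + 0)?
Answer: -10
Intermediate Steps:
Q = -⅓ (Q = (-1 - 1)/6 = -2*⅙ = -⅓ ≈ -0.33333)
-15*Q - 15 = -15*(-⅓) - 15 = 5 - 15 = -10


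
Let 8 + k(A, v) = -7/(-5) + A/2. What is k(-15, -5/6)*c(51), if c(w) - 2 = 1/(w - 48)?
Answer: -329/10 ≈ -32.900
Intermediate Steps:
c(w) = 2 + 1/(-48 + w) (c(w) = 2 + 1/(w - 48) = 2 + 1/(-48 + w))
k(A, v) = -33/5 + A/2 (k(A, v) = -8 + (-7/(-5) + A/2) = -8 + (-7*(-1/5) + A*(1/2)) = -8 + (7/5 + A/2) = -33/5 + A/2)
k(-15, -5/6)*c(51) = (-33/5 + (1/2)*(-15))*((-95 + 2*51)/(-48 + 51)) = (-33/5 - 15/2)*((-95 + 102)/3) = -47*7/10 = -141/10*7/3 = -329/10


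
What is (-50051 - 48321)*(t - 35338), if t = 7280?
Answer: 2760121576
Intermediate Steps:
(-50051 - 48321)*(t - 35338) = (-50051 - 48321)*(7280 - 35338) = -98372*(-28058) = 2760121576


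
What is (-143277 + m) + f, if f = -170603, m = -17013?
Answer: -330893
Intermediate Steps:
(-143277 + m) + f = (-143277 - 17013) - 170603 = -160290 - 170603 = -330893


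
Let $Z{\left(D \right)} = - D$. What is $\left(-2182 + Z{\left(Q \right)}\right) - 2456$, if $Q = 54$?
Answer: $-4692$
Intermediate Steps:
$\left(-2182 + Z{\left(Q \right)}\right) - 2456 = \left(-2182 - 54\right) - 2456 = -2236 - 2456 = -4692$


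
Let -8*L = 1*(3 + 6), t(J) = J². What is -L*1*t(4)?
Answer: 18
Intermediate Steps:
L = -9/8 (L = -(3 + 6)/8 = -9/8 ≈ -1.1250)
-L*1*t(4) = -(-9/8*1)*4² = -(-9)*16/8 = -1*(-18) = 18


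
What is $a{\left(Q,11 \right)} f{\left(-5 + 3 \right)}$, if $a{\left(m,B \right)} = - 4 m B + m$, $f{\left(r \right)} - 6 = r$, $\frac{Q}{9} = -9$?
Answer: $13932$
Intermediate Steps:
$Q = -81$ ($Q = 9 \left(-9\right) = -81$)
$f{\left(r \right)} = 6 + r$
$a{\left(m,B \right)} = m - 4 B m$ ($a{\left(m,B \right)} = - 4 B m + m = m - 4 B m$)
$a{\left(Q,11 \right)} f{\left(-5 + 3 \right)} = - 81 \left(1 - 44\right) \left(6 + \left(-5 + 3\right)\right) = - 81 \left(1 - 44\right) \left(6 - 2\right) = \left(-81\right) \left(-43\right) 4 = 3483 \cdot 4 = 13932$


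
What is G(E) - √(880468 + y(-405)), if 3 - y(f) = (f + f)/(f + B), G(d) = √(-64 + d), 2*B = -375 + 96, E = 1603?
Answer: 9*√19 - √106536811/11 ≈ -899.10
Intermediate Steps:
B = -279/2 (B = (-375 + 96)/2 = (½)*(-279) = -279/2 ≈ -139.50)
y(f) = 3 - 2*f/(-279/2 + f) (y(f) = 3 - (f + f)/(f - 279/2) = 3 - 2*f/(-279/2 + f))
G(E) - √(880468 + y(-405)) = √(-64 + 1603) - √(880468 + (-837 + 2*(-405))/(-279 + 2*(-405))) = √1539 - √(880468 + (-837 - 810)/(-279 - 810)) = 9*√19 - √(880468 - 1647/(-1089)) = 9*√19 - √(880468 - 1/1089*(-1647)) = 9*√19 - √(880468 + 183/121) = 9*√19 - √(106536811/121) = 9*√19 - √106536811/11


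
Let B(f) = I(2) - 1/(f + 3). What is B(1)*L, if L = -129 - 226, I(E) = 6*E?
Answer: -16685/4 ≈ -4171.3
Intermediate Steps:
B(f) = 12 - 1/(3 + f) (B(f) = 6*2 - 1/(f + 3) = 12 - 1/(3 + f))
L = -355
B(1)*L = ((35 + 12*1)/(3 + 1))*(-355) = ((35 + 12)/4)*(-355) = ((1/4)*47)*(-355) = (47/4)*(-355) = -16685/4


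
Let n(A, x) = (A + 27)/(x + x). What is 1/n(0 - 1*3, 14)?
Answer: 7/6 ≈ 1.1667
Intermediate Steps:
n(A, x) = (27 + A)/(2*x) (n(A, x) = (27 + A)/((2*x)) = (27 + A)*(1/(2*x)) = (27 + A)/(2*x))
1/n(0 - 1*3, 14) = 1/((½)*(27 + (0 - 1*3))/14) = 1/((½)*(1/14)*(27 + (0 - 3))) = 1/((½)*(1/14)*(27 - 3)) = 1/((½)*(1/14)*24) = 1/(6/7) = 7/6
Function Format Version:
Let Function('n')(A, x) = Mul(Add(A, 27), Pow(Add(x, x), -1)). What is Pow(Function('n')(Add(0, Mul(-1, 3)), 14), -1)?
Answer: Rational(7, 6) ≈ 1.1667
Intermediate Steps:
Function('n')(A, x) = Mul(Rational(1, 2), Pow(x, -1), Add(27, A)) (Function('n')(A, x) = Mul(Add(27, A), Pow(Mul(2, x), -1)) = Mul(Add(27, A), Mul(Rational(1, 2), Pow(x, -1))) = Mul(Rational(1, 2), Pow(x, -1), Add(27, A)))
Pow(Function('n')(Add(0, Mul(-1, 3)), 14), -1) = Pow(Mul(Rational(1, 2), Pow(14, -1), Add(27, Add(0, Mul(-1, 3)))), -1) = Pow(Mul(Rational(1, 2), Rational(1, 14), Add(27, Add(0, -3))), -1) = Pow(Mul(Rational(1, 2), Rational(1, 14), Add(27, -3)), -1) = Pow(Mul(Rational(1, 2), Rational(1, 14), 24), -1) = Pow(Rational(6, 7), -1) = Rational(7, 6)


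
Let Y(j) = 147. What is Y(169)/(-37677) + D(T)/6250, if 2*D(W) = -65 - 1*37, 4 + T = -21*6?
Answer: -946759/78493750 ≈ -0.012062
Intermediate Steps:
T = -130 (T = -4 - 21*6 = -4 - 126 = -130)
D(W) = -51 (D(W) = (-65 - 1*37)/2 = (-65 - 37)/2 = (½)*(-102) = -51)
Y(169)/(-37677) + D(T)/6250 = 147/(-37677) - 51/6250 = 147*(-1/37677) - 51*1/6250 = -49/12559 - 51/6250 = -946759/78493750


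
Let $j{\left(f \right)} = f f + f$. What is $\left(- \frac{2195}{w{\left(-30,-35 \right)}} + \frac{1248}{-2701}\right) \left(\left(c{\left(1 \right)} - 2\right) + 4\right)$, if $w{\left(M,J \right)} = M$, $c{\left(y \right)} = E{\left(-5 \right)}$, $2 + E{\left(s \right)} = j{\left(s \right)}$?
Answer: $\frac{11782510}{8103} \approx 1454.1$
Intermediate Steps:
$j{\left(f \right)} = f + f^{2}$ ($j{\left(f \right)} = f^{2} + f = f + f^{2}$)
$E{\left(s \right)} = -2 + s \left(1 + s\right)$
$c{\left(y \right)} = 18$ ($c{\left(y \right)} = -2 - 5 \left(1 - 5\right) = -2 - -20 = -2 + 20 = 18$)
$\left(- \frac{2195}{w{\left(-30,-35 \right)}} + \frac{1248}{-2701}\right) \left(\left(c{\left(1 \right)} - 2\right) + 4\right) = \left(- \frac{2195}{-30} + \frac{1248}{-2701}\right) \left(\left(18 - 2\right) + 4\right) = \left(\left(-2195\right) \left(- \frac{1}{30}\right) + 1248 \left(- \frac{1}{2701}\right)\right) \left(16 + 4\right) = \left(\frac{439}{6} - \frac{1248}{2701}\right) 20 = \frac{1178251}{16206} \cdot 20 = \frac{11782510}{8103}$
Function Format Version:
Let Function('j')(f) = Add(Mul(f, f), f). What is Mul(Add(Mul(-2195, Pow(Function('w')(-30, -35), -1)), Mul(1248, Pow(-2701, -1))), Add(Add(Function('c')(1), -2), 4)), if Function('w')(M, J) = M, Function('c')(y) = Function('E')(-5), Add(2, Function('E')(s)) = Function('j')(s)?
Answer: Rational(11782510, 8103) ≈ 1454.1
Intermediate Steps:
Function('j')(f) = Add(f, Pow(f, 2)) (Function('j')(f) = Add(Pow(f, 2), f) = Add(f, Pow(f, 2)))
Function('E')(s) = Add(-2, Mul(s, Add(1, s)))
Function('c')(y) = 18 (Function('c')(y) = Add(-2, Mul(-5, Add(1, -5))) = Add(-2, Mul(-5, -4)) = Add(-2, 20) = 18)
Mul(Add(Mul(-2195, Pow(Function('w')(-30, -35), -1)), Mul(1248, Pow(-2701, -1))), Add(Add(Function('c')(1), -2), 4)) = Mul(Add(Mul(-2195, Pow(-30, -1)), Mul(1248, Pow(-2701, -1))), Add(Add(18, -2), 4)) = Mul(Add(Mul(-2195, Rational(-1, 30)), Mul(1248, Rational(-1, 2701))), Add(16, 4)) = Mul(Add(Rational(439, 6), Rational(-1248, 2701)), 20) = Mul(Rational(1178251, 16206), 20) = Rational(11782510, 8103)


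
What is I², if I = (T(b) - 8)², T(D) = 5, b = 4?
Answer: 81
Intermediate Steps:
I = 9 (I = (5 - 8)² = (-3)² = 9)
I² = 9² = 81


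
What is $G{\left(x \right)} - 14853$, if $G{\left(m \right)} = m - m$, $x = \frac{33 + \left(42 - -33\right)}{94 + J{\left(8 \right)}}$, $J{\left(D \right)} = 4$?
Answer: $-14853$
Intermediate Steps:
$x = \frac{54}{49}$ ($x = \frac{33 + \left(42 - -33\right)}{94 + 4} = \frac{33 + \left(42 + 33\right)}{98} = \left(33 + 75\right) \frac{1}{98} = 108 \cdot \frac{1}{98} = \frac{54}{49} \approx 1.102$)
$G{\left(m \right)} = 0$
$G{\left(x \right)} - 14853 = 0 - 14853 = -14853$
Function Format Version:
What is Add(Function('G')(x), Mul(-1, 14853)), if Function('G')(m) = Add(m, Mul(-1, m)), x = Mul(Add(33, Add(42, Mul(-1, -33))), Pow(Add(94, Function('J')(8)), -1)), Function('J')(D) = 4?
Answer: -14853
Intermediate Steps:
x = Rational(54, 49) (x = Mul(Add(33, Add(42, Mul(-1, -33))), Pow(Add(94, 4), -1)) = Mul(Add(33, Add(42, 33)), Pow(98, -1)) = Mul(Add(33, 75), Rational(1, 98)) = Mul(108, Rational(1, 98)) = Rational(54, 49) ≈ 1.1020)
Function('G')(m) = 0
Add(Function('G')(x), Mul(-1, 14853)) = Add(0, Mul(-1, 14853)) = Add(0, -14853) = -14853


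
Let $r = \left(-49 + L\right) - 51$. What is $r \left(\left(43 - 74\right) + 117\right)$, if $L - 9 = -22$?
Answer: $-9718$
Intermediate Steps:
$L = -13$ ($L = 9 - 22 = -13$)
$r = -113$ ($r = \left(-49 - 13\right) - 51 = -62 - 51 = -113$)
$r \left(\left(43 - 74\right) + 117\right) = - 113 \left(\left(43 - 74\right) + 117\right) = - 113 \left(-31 + 117\right) = \left(-113\right) 86 = -9718$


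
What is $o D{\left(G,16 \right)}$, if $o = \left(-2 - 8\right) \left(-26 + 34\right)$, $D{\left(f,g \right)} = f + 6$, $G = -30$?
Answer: $1920$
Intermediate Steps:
$D{\left(f,g \right)} = 6 + f$
$o = -80$ ($o = \left(-10\right) 8 = -80$)
$o D{\left(G,16 \right)} = - 80 \left(6 - 30\right) = \left(-80\right) \left(-24\right) = 1920$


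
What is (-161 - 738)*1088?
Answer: -978112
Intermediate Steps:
(-161 - 738)*1088 = -899*1088 = -978112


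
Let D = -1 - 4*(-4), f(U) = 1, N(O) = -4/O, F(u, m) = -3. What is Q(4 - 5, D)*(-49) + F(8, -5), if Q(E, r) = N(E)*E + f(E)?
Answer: 144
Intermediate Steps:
D = 15 (D = -1 + 16 = 15)
Q(E, r) = -3 (Q(E, r) = (-4/E)*E + 1 = -4 + 1 = -3)
Q(4 - 5, D)*(-49) + F(8, -5) = -3*(-49) - 3 = 147 - 3 = 144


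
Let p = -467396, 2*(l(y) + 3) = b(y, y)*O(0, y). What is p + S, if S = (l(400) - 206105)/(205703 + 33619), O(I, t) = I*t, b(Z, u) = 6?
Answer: -55929175810/119661 ≈ -4.6740e+5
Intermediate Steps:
l(y) = -3 (l(y) = -3 + (6*(0*y))/2 = -3 + (6*0)/2 = -3 + (½)*0 = -3 + 0 = -3)
S = -103054/119661 (S = (-3 - 206105)/(205703 + 33619) = -206108/239322 = -206108*1/239322 = -103054/119661 ≈ -0.86122)
p + S = -467396 - 103054/119661 = -55929175810/119661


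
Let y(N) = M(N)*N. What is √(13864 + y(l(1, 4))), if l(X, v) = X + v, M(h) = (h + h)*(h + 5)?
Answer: 6*√399 ≈ 119.85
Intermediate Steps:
M(h) = 2*h*(5 + h) (M(h) = (2*h)*(5 + h) = 2*h*(5 + h))
y(N) = 2*N²*(5 + N) (y(N) = (2*N*(5 + N))*N = 2*N²*(5 + N))
√(13864 + y(l(1, 4))) = √(13864 + 2*(1 + 4)²*(5 + (1 + 4))) = √(13864 + 2*5²*(5 + 5)) = √(13864 + 2*25*10) = √(13864 + 500) = √14364 = 6*√399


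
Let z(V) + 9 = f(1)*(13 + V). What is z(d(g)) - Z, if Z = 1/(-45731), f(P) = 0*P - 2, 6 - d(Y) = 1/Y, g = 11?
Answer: -23551454/503041 ≈ -46.818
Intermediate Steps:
d(Y) = 6 - 1/Y
f(P) = -2 (f(P) = 0 - 2 = -2)
Z = -1/45731 ≈ -2.1867e-5
z(V) = -35 - 2*V (z(V) = -9 - 2*(13 + V) = -9 + (-26 - 2*V) = -35 - 2*V)
z(d(g)) - Z = (-35 - 2*(6 - 1/11)) - 1*(-1/45731) = (-35 - 2*(6 - 1*1/11)) + 1/45731 = (-35 - 2*(6 - 1/11)) + 1/45731 = (-35 - 2*65/11) + 1/45731 = (-35 - 130/11) + 1/45731 = -515/11 + 1/45731 = -23551454/503041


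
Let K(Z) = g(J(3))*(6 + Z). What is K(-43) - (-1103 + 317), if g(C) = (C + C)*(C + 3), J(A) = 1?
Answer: 490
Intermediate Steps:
g(C) = 2*C*(3 + C) (g(C) = (2*C)*(3 + C) = 2*C*(3 + C))
K(Z) = 48 + 8*Z (K(Z) = (2*1*(3 + 1))*(6 + Z) = (2*1*4)*(6 + Z) = 8*(6 + Z) = 48 + 8*Z)
K(-43) - (-1103 + 317) = (48 + 8*(-43)) - (-1103 + 317) = (48 - 344) - 1*(-786) = -296 + 786 = 490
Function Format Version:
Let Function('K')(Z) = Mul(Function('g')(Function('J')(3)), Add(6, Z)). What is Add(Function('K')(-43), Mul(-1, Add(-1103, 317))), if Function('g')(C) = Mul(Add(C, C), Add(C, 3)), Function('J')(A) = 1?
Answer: 490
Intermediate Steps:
Function('g')(C) = Mul(2, C, Add(3, C)) (Function('g')(C) = Mul(Mul(2, C), Add(3, C)) = Mul(2, C, Add(3, C)))
Function('K')(Z) = Add(48, Mul(8, Z)) (Function('K')(Z) = Mul(Mul(2, 1, Add(3, 1)), Add(6, Z)) = Mul(Mul(2, 1, 4), Add(6, Z)) = Mul(8, Add(6, Z)) = Add(48, Mul(8, Z)))
Add(Function('K')(-43), Mul(-1, Add(-1103, 317))) = Add(Add(48, Mul(8, -43)), Mul(-1, Add(-1103, 317))) = Add(Add(48, -344), Mul(-1, -786)) = Add(-296, 786) = 490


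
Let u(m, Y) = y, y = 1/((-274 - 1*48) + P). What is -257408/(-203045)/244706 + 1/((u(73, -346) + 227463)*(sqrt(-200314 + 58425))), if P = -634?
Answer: 128704/24843164885 - 956*I*sqrt(141889)/30854419570403 ≈ 5.1807e-6 - 1.1671e-8*I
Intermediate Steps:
y = -1/956 (y = 1/((-274 - 1*48) - 634) = 1/((-274 - 48) - 634) = 1/(-322 - 634) = 1/(-956) = -1/956 ≈ -0.0010460)
u(m, Y) = -1/956
-257408/(-203045)/244706 + 1/((u(73, -346) + 227463)*(sqrt(-200314 + 58425))) = -257408/(-203045)/244706 + 1/((-1/956 + 227463)*(sqrt(-200314 + 58425))) = -257408*(-1/203045)*(1/244706) + 1/((217454627/956)*(sqrt(-141889))) = (257408/203045)*(1/244706) + 956/(217454627*((I*sqrt(141889)))) = 128704/24843164885 + 956*(-I*sqrt(141889)/141889)/217454627 = 128704/24843164885 - 956*I*sqrt(141889)/30854419570403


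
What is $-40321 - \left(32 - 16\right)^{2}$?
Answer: $-40577$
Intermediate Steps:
$-40321 - \left(32 - 16\right)^{2} = -40321 - 16^{2} = -40321 - 256 = -40577$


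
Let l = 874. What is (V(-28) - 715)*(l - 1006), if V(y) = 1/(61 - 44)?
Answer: 1604328/17 ≈ 94372.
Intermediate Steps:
V(y) = 1/17
(V(-28) - 715)*(l - 1006) = (1/17 - 715)*(874 - 1006) = -12154/17*(-132) = 1604328/17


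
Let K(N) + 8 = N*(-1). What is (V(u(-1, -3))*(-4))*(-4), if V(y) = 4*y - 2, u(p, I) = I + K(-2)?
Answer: -608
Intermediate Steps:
K(N) = -8 - N (K(N) = -8 + N*(-1) = -8 - N)
u(p, I) = -6 + I (u(p, I) = I + (-8 - 1*(-2)) = I + (-8 + 2) = I - 6 = -6 + I)
V(y) = -2 + 4*y
(V(u(-1, -3))*(-4))*(-4) = ((-2 + 4*(-6 - 3))*(-4))*(-4) = ((-2 + 4*(-9))*(-4))*(-4) = ((-2 - 36)*(-4))*(-4) = -38*(-4)*(-4) = 152*(-4) = -608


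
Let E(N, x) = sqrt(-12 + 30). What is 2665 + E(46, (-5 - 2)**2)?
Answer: 2665 + 3*sqrt(2) ≈ 2669.2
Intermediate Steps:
E(N, x) = 3*sqrt(2) (E(N, x) = sqrt(18) = 3*sqrt(2))
2665 + E(46, (-5 - 2)**2) = 2665 + 3*sqrt(2)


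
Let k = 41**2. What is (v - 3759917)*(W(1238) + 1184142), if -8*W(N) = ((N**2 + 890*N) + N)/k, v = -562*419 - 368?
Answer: -31809681694021191/6724 ≈ -4.7308e+12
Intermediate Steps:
v = -235846 (v = -235478 - 368 = -235846)
k = 1681
W(N) = -891*N/13448 - N**2/13448 (W(N) = -((N**2 + 890*N) + N)/(8*1681) = -(N**2 + 891*N)/(8*1681) = -(N**2/1681 + 891*N/1681)/8 = -891*N/13448 - N**2/13448)
(v - 3759917)*(W(1238) + 1184142) = (-235846 - 3759917)*(-1/13448*1238*(891 + 1238) + 1184142) = -3995763*(-1/13448*1238*2129 + 1184142) = -3995763*(-1317851/6724 + 1184142) = -3995763*7960852957/6724 = -31809681694021191/6724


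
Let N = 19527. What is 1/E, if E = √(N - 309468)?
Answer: -I*√289941/289941 ≈ -0.0018571*I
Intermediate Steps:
E = I*√289941 (E = √(19527 - 309468) = √(-289941) = I*√289941 ≈ 538.46*I)
1/E = 1/(I*√289941) = -I*√289941/289941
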